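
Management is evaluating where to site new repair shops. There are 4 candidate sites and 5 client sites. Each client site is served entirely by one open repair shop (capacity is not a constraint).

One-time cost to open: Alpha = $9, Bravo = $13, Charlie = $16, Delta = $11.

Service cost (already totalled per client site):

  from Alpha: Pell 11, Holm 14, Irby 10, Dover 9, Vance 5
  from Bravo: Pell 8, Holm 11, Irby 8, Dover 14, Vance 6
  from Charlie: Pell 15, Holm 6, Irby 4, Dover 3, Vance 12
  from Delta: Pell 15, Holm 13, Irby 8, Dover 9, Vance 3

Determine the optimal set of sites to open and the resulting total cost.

Open Alpha and Charlie; minimum total cost 54.

For any fixed open set, each client site goes to its cheapest open site; total = fixed + service.
{Alpha, Charlie}: Pell→Alpha 11, Holm→Charlie 6, Irby→Charlie 4, Dover→Charlie 3, Vance→Alpha 5. Service 29; fixed 25; total 54.
{Bravo, Charlie}: Pell→Bravo 8, Holm→Charlie 6, Irby→Charlie 4, Dover→Charlie 3, Vance→Bravo 6. Service 27; fixed 29; total 56.
{Charlie}: Pell→Charlie 15, Holm→Charlie 6, Irby→Charlie 4, Dover→Charlie 3, Vance→Charlie 12. Service 40; fixed 16; total 56.
{Alpha, Bravo, Charlie, Delta}: service 24 + fixed 49 = 73
(All 15 nonempty subsets were checked; Alpha and Charlie is lowest.)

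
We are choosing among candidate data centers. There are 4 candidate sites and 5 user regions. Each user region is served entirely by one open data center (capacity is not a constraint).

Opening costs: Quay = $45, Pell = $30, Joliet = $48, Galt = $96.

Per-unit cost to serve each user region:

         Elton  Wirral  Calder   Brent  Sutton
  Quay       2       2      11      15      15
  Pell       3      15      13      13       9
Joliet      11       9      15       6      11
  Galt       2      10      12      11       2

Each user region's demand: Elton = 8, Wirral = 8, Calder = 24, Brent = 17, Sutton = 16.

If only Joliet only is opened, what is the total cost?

Total cost: 846

Each user region is assigned to its cheapest site among the open ones.
{Joliet}: Elton→Joliet 11·8=88, Wirral→Joliet 9·8=72, Calder→Joliet 15·24=360, Brent→Joliet 6·17=102, Sutton→Joliet 11·16=176. Service 798; fixed 48; total 846.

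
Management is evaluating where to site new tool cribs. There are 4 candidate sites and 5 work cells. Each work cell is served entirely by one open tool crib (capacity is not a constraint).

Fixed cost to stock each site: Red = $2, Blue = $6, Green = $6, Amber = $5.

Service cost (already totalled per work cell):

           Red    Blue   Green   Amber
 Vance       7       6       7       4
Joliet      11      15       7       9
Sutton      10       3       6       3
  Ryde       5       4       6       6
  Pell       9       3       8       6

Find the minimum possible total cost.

For any fixed open set, each work cell goes to its cheapest open site; total = fixed + service.
{Amber}: Vance→Amber 4, Joliet→Amber 9, Sutton→Amber 3, Ryde→Amber 6, Pell→Amber 6. Service 28; fixed 5; total 33.
{Red, Amber}: service 27 + fixed 7 = 34
{Blue, Amber}: service 23 + fixed 11 = 34
{Red, Blue, Green, Amber}: service 21 + fixed 19 = 40
(All 15 nonempty subsets were checked; Amber only is lowest.)

Minimum total cost: 33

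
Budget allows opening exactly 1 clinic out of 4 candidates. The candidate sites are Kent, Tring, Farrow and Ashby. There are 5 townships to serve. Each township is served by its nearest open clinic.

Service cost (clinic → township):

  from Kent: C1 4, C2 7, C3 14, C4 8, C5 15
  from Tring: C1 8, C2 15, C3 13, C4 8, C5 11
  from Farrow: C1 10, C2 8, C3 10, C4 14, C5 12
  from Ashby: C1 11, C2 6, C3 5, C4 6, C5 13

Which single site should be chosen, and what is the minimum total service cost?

Choose Ashby only; total service cost 41.

With exactly 1 open, each township uses its cheapest among the chosen.
{Ashby}: C1→Ashby 11, C2→Ashby 6, C3→Ashby 5, C4→Ashby 6, C5→Ashby 13. Service cost 41.
{Kent}: service cost 48
{Farrow}: service cost 54
Among all 4 size-1 choices, {Ashby} is lowest.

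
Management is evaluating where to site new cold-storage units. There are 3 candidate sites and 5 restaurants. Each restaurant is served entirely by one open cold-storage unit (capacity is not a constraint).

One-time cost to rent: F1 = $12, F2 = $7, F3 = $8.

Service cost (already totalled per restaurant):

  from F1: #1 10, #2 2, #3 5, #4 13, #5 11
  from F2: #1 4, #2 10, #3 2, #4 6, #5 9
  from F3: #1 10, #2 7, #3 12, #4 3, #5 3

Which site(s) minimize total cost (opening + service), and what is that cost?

Open F2 and F3; minimum total cost 34.

For any fixed open set, each restaurant goes to its cheapest open site; total = fixed + service.
{F2, F3}: #1→F2 4, #2→F3 7, #3→F2 2, #4→F3 3, #5→F3 3. Service 19; fixed 15; total 34.
{F2}: service 31 + fixed 7 = 38
{F1, F2, F3}: #1→F2 4, #2→F1 2, #3→F2 2, #4→F3 3, #5→F3 3. Service 14; fixed 27; total 41.
No other subset beats 34.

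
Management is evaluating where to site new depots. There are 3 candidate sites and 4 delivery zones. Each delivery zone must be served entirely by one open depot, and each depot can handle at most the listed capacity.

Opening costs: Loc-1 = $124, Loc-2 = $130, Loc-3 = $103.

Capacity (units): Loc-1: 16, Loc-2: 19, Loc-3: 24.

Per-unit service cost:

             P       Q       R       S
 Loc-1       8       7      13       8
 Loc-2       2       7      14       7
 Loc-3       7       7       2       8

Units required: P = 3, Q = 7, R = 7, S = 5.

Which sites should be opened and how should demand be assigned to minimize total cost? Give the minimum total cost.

Open {Loc-3}: P→Loc-3 7·3=21, Q→Loc-3 7·7=49, R→Loc-3 2·7=14, S→Loc-3 8·5=40.
Loads: Loc-3 carries 22/24. Service 124; fixed 103; total 227.
Next best feasible plan costs 337.

Minimum total cost: 227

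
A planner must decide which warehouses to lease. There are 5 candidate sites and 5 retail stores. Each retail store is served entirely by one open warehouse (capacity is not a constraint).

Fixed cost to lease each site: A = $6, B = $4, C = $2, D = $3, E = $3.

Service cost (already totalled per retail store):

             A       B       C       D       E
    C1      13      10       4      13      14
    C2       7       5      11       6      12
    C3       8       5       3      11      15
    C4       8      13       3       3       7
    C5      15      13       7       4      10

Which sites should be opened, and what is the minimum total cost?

Open C and D; minimum total cost 25.

For any fixed open set, each retail store goes to its cheapest open site; total = fixed + service.
{C, D}: C1→C 4, C2→D 6, C3→C 3, C4→C 3, C5→D 4. Service 20; fixed 5; total 25.
{B, C}: service 22 + fixed 6 = 28
{B, C, D}: service 19 + fixed 9 = 28
{A, B, C, D, E}: C1→C 4, C2→B 5, C3→C 3, C4→C 3, C5→D 4. Service 19; fixed 18; total 37.
No other subset beats 25.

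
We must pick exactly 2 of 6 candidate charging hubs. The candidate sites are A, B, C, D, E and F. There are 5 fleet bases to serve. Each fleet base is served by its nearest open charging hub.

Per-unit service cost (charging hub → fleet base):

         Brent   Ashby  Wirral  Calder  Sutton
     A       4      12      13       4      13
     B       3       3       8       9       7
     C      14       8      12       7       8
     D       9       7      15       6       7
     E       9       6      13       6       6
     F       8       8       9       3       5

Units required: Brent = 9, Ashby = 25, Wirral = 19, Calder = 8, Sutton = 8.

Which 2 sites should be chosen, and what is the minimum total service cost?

Choose B and F; total service cost 318.

With exactly 2 open, each fleet base uses its cheapest among the chosen.
{B, F}: Brent→B 3·9=27, Ashby→B 3·25=75, Wirral→B 8·19=152, Calder→F 3·8=24, Sutton→F 5·8=40. Service cost 318.
{A, B}: service cost 342
{B, E}: service cost 350
Among all 15 size-2 choices, {B, F} is lowest.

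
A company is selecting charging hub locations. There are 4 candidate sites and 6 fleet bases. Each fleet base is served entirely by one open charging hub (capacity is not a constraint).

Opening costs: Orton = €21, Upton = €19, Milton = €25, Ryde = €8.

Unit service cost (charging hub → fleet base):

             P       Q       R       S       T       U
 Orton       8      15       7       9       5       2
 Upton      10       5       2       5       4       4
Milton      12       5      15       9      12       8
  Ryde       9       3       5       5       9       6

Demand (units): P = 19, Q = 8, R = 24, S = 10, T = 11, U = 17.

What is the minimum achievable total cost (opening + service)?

Minimum total cost: 400

For any fixed open set, each fleet base goes to its cheapest open site; total = fixed + service.
{Orton, Upton, Ryde}: P→Orton 8·19=152, Q→Ryde 3·8=24, R→Upton 2·24=48, S→Upton 5·10=50, T→Upton 4·11=44, U→Orton 2·17=34. Service 352; fixed 48; total 400.
{Orton, Upton}: P→Orton 8·19=152, Q→Upton 5·8=40, R→Upton 2·24=48, S→Upton 5·10=50, T→Upton 4·11=44, U→Orton 2·17=34. Service 368; fixed 40; total 408.
{Orton, Upton, Milton, Ryde}: service 352 + fixed 73 = 425
{Ryde}: P→Ryde 9·19=171, Q→Ryde 3·8=24, R→Ryde 5·24=120, S→Ryde 5·10=50, T→Ryde 9·11=99, U→Ryde 6·17=102. Service 566; fixed 8; total 574.
No other subset beats 400.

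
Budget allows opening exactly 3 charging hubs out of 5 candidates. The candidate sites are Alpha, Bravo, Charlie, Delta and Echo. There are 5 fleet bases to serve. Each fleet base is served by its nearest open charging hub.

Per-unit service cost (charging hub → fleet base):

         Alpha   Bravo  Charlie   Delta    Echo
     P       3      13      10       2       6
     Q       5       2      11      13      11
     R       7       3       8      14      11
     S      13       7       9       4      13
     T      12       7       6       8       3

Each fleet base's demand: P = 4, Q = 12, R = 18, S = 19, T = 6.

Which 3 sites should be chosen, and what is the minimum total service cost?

Choose Bravo, Delta and Echo; total service cost 180.

With exactly 3 open, each fleet base uses its cheapest among the chosen.
{Bravo, Delta, Echo}: P→Delta 2·4=8, Q→Bravo 2·12=24, R→Bravo 3·18=54, S→Delta 4·19=76, T→Echo 3·6=18. Service cost 180.
{Bravo, Charlie, Delta}: service cost 198
{Alpha, Bravo, Delta}: service cost 204
Among all 10 size-3 choices, {Bravo, Delta, Echo} is lowest.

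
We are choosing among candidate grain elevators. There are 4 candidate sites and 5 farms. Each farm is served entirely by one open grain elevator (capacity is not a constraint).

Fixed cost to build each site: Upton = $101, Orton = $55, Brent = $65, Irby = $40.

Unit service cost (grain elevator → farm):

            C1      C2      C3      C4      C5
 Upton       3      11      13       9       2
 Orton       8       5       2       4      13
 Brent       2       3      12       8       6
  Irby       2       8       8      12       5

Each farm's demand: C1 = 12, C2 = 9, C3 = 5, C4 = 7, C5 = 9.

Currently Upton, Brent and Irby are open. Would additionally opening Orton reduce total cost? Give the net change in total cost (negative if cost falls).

Yes — net change −3 (cost falls by 3).

Current service cost with {Upton, Brent, Irby}: 165.
Adding Orton: each farm re-picks its cheapest; new service cost 107, saving 58.
Extra fixed cost: 55. Net change = 55 − 58 = -3.
(Totals: 371 → 368.)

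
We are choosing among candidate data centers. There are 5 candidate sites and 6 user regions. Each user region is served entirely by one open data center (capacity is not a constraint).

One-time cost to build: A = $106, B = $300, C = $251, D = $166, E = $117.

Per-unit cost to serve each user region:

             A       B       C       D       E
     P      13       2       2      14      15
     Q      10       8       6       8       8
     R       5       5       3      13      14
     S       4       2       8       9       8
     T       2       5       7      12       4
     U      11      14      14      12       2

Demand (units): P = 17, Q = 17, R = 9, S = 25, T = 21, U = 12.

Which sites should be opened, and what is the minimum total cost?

Open B and E; minimum total cost 790.

For any fixed open set, each user region goes to its cheapest open site; total = fixed + service.
{B, E}: P→B 2·17=34, Q→B 8·17=136, R→B 5·9=45, S→B 2·25=50, T→E 4·21=84, U→E 2·12=24. Service 373; fixed 417; total 790.
{A, E}: P→A 13·17=221, Q→E 8·17=136, R→A 5·9=45, S→A 4·25=100, T→A 2·21=42, U→E 2·12=24. Service 568; fixed 223; total 791.
{A, C}: P→C 2·17=34, Q→C 6·17=102, R→C 3·9=27, S→A 4·25=100, T→A 2·21=42, U→A 11·12=132. Service 437; fixed 357; total 794.
{A, B, C, D, E}: service 279 + fixed 940 = 1219
No other subset beats 790.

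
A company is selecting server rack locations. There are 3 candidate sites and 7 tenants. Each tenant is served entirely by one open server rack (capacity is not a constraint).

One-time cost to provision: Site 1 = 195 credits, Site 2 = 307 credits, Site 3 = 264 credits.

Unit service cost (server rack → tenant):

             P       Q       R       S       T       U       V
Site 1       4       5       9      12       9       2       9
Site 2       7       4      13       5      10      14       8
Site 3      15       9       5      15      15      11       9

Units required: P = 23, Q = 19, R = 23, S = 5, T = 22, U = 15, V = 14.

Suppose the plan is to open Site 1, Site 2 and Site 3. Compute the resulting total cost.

Each tenant is assigned to its cheapest site among the open ones.
{Site 1, Site 2, Site 3}: P→Site 1 4·23=92, Q→Site 2 4·19=76, R→Site 3 5·23=115, S→Site 2 5·5=25, T→Site 1 9·22=198, U→Site 1 2·15=30, V→Site 2 8·14=112. Service 648; fixed 766; total 1414.

Total cost: 1414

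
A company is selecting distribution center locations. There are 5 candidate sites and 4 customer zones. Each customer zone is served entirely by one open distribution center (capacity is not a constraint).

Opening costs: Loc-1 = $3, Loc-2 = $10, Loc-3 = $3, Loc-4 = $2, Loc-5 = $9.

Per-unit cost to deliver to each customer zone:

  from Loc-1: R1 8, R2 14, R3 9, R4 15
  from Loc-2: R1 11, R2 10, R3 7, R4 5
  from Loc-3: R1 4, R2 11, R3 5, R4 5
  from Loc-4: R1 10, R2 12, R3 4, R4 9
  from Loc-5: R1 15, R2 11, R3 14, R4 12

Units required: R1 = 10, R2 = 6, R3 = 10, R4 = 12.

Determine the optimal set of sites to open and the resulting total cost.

Open Loc-3 and Loc-4; minimum total cost 211.

For any fixed open set, each customer zone goes to its cheapest open site; total = fixed + service.
{Loc-3, Loc-4}: R1→Loc-3 4·10=40, R2→Loc-3 11·6=66, R3→Loc-4 4·10=40, R4→Loc-3 5·12=60. Service 206; fixed 5; total 211.
{Loc-1, Loc-3, Loc-4}: service 206 + fixed 8 = 214
{Loc-2, Loc-3, Loc-4}: service 200 + fixed 15 = 215
{Loc-1, Loc-2, Loc-3, Loc-4, Loc-5}: service 200 + fixed 27 = 227
No other subset beats 211.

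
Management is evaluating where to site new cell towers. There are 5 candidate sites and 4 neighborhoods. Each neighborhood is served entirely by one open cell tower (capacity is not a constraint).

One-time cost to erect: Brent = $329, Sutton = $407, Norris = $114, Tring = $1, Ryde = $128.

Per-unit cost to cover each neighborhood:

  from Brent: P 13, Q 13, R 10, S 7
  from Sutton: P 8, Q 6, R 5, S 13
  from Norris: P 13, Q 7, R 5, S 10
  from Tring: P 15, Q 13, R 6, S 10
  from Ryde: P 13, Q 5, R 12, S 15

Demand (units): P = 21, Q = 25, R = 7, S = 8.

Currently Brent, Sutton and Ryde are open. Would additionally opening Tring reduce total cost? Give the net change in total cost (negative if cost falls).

Current service cost with {Brent, Sutton, Ryde}: 384.
Adding Tring: each neighborhood re-picks its cheapest; new service cost 384, saving 0.
Extra fixed cost: 1. Net change = 1 − 0 = 1.
(Totals: 1248 → 1249.)

No — net change +1 (cost rises by 1).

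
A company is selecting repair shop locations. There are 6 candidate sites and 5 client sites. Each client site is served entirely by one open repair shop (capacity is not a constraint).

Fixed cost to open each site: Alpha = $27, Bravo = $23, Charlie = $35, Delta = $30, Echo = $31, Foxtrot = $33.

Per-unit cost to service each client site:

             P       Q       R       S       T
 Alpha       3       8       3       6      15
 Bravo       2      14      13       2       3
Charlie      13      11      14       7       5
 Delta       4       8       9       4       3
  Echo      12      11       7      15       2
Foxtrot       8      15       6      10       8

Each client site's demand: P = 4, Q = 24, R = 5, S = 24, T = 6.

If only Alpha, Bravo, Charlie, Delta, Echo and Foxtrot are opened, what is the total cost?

Each client site is assigned to its cheapest site among the open ones.
{Alpha, Bravo, Charlie, Delta, Echo, Foxtrot}: P→Bravo 2·4=8, Q→Alpha 8·24=192, R→Alpha 3·5=15, S→Bravo 2·24=48, T→Echo 2·6=12. Service 275; fixed 179; total 454.

Total cost: 454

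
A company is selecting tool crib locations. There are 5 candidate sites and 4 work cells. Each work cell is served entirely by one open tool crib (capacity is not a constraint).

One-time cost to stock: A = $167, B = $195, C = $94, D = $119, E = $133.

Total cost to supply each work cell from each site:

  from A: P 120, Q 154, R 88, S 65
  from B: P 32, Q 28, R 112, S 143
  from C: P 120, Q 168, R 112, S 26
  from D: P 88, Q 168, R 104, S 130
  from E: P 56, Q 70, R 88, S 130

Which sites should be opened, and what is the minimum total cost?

For any fixed open set, each work cell goes to its cheapest open site; total = fixed + service.
{C, E}: P→E 56, Q→E 70, R→E 88, S→C 26. Service 240; fixed 227; total 467.
{E}: P→E 56, Q→E 70, R→E 88, S→E 130. Service 344; fixed 133; total 477.
{B, C}: P→B 32, Q→B 28, R→B 112, S→C 26. Service 198; fixed 289; total 487.
{A, B, C, D, E}: service 174 + fixed 708 = 882
No other subset beats 467.

Open C and E; minimum total cost 467.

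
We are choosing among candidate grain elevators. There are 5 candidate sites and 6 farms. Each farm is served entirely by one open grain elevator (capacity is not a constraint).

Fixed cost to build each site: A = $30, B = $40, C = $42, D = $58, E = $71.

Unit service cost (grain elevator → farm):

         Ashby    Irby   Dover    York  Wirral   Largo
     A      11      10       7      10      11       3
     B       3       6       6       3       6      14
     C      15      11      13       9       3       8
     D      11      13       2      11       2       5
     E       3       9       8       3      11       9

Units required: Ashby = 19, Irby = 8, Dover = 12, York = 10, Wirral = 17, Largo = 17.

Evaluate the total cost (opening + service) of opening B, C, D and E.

Total cost: 489

Each farm is assigned to its cheapest site among the open ones.
{B, C, D, E}: Ashby→B 3·19=57, Irby→B 6·8=48, Dover→D 2·12=24, York→B 3·10=30, Wirral→D 2·17=34, Largo→D 5·17=85. Service 278; fixed 211; total 489.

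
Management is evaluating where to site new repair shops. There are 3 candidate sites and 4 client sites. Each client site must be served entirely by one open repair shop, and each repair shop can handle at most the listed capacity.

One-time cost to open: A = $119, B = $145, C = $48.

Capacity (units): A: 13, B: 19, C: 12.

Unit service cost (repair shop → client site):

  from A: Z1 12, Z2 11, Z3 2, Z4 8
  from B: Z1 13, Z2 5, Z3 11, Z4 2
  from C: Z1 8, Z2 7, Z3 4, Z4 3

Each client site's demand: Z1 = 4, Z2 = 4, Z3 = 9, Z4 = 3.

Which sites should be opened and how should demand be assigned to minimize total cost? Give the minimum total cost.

Minimum total cost: 254

Open {A, C}: Z1→C 8·4=32, Z2→C 7·4=28, Z3→A 2·9=18, Z4→C 3·3=9.
Loads: A carries 9/13, C carries 11/12. Service 87; fixed 167; total 254.
Next best feasible plan costs 269.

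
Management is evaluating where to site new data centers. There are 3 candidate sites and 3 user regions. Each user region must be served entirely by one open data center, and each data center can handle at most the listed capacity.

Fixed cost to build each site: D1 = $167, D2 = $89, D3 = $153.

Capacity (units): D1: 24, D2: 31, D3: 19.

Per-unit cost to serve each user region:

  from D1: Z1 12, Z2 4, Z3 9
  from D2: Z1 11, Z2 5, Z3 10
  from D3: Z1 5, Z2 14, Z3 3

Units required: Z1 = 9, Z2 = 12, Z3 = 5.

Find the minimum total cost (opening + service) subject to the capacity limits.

Minimum total cost: 298

Open {D2}: Z1→D2 11·9=99, Z2→D2 5·12=60, Z3→D2 10·5=50.
Loads: D2 carries 26/31. Service 209; fixed 89; total 298.
Next best feasible plan costs 362.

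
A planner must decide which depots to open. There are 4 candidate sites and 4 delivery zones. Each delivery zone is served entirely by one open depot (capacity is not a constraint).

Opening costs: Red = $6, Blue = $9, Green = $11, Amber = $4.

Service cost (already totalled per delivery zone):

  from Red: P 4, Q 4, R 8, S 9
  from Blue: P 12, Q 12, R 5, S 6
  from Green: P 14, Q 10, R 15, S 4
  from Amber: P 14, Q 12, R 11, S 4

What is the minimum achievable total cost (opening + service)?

Minimum total cost: 30

For any fixed open set, each delivery zone goes to its cheapest open site; total = fixed + service.
{Red, Amber}: P→Red 4, Q→Red 4, R→Red 8, S→Amber 4. Service 20; fixed 10; total 30.
{Red}: service 25 + fixed 6 = 31
{Red, Blue}: P→Red 4, Q→Red 4, R→Blue 5, S→Blue 6. Service 19; fixed 15; total 34.
{Red, Blue, Green, Amber}: P→Red 4, Q→Red 4, R→Blue 5, S→Green 4. Service 17; fixed 30; total 47.
(All 15 nonempty subsets were checked; Red and Amber is lowest.)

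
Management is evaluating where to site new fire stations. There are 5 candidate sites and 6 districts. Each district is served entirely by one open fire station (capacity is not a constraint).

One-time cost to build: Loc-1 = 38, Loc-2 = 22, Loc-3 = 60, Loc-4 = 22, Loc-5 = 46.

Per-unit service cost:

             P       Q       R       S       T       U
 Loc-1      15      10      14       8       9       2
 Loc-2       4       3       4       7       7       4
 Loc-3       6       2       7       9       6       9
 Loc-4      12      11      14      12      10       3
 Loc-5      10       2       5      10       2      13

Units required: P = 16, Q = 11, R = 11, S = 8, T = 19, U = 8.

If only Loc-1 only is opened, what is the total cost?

Total cost: 793

Each district is assigned to its cheapest site among the open ones.
{Loc-1}: P→Loc-1 15·16=240, Q→Loc-1 10·11=110, R→Loc-1 14·11=154, S→Loc-1 8·8=64, T→Loc-1 9·19=171, U→Loc-1 2·8=16. Service 755; fixed 38; total 793.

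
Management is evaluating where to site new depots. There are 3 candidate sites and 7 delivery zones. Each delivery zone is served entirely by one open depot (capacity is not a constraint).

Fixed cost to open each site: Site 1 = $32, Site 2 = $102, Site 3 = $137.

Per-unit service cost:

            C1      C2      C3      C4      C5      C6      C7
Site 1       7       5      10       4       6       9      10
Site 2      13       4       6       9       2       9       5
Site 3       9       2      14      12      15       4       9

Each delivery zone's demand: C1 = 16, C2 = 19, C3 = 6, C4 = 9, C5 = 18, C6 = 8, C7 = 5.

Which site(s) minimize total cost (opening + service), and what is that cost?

For any fixed open set, each delivery zone goes to its cheapest open site; total = fixed + service.
{Site 1, Site 2}: C1→Site 1 7·16=112, C2→Site 2 4·19=76, C3→Site 2 6·6=36, C4→Site 1 4·9=36, C5→Site 2 2·18=36, C6→Site 1 9·8=72, C7→Site 2 5·5=25. Service 393; fixed 134; total 527.
{Site 1}: C1→Site 1 7·16=112, C2→Site 1 5·19=95, C3→Site 1 10·6=60, C4→Site 1 4·9=36, C5→Site 1 6·18=108, C6→Site 1 9·8=72, C7→Site 1 10·5=50. Service 533; fixed 32; total 565.
{Site 1, Site 2, Site 3}: service 315 + fixed 271 = 586
(All 7 nonempty subsets were checked; Site 1 and Site 2 is lowest.)

Open Site 1 and Site 2; minimum total cost 527.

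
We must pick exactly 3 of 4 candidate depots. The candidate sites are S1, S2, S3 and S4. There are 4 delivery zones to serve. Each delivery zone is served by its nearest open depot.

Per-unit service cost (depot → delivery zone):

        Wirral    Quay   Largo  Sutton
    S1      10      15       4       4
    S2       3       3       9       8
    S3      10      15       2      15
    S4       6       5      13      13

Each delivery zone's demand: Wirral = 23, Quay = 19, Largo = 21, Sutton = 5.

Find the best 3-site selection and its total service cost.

Choose S1, S2 and S3; total service cost 188.

With exactly 3 open, each delivery zone uses its cheapest among the chosen.
{S1, S2, S3}: Wirral→S2 3·23=69, Quay→S2 3·19=57, Largo→S3 2·21=42, Sutton→S1 4·5=20. Service cost 188.
{S2, S3, S4}: service cost 208
{S1, S2, S4}: service cost 230
Among all 4 size-3 choices, {S1, S2, S3} is lowest.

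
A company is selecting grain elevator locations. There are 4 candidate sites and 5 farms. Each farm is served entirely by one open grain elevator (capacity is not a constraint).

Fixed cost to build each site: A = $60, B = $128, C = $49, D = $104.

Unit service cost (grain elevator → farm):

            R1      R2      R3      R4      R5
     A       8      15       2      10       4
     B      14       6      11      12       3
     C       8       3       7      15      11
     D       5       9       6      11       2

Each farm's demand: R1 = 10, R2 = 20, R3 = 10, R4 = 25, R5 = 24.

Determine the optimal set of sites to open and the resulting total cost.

For any fixed open set, each farm goes to its cheapest open site; total = fixed + service.
{A, C}: R1→A 8·10=80, R2→C 3·20=60, R3→A 2·10=20, R4→A 10·25=250, R5→A 4·24=96. Service 506; fixed 109; total 615.
{A, C, D}: R1→D 5·10=50, R2→C 3·20=60, R3→A 2·10=20, R4→A 10·25=250, R5→D 2·24=48. Service 428; fixed 213; total 641.
{C, D}: service 493 + fixed 153 = 646
{A, B, C, D}: service 428 + fixed 341 = 769
No other subset beats 615.

Open A and C; minimum total cost 615.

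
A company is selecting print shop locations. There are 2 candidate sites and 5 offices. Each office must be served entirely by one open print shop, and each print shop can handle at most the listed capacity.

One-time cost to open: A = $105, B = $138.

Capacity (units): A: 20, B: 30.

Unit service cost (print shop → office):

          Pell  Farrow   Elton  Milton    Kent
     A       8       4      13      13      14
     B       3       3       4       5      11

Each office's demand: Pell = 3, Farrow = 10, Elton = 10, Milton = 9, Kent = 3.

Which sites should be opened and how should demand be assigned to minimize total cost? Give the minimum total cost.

Minimum total cost: 410

Open {A, B}: Pell→B 3·3=9, Farrow→A 4·10=40, Elton→B 4·10=40, Milton→B 5·9=45, Kent→B 11·3=33.
Loads: A carries 10/20, B carries 25/30. Service 167; fixed 243; total 410.
Next best feasible plan costs 419.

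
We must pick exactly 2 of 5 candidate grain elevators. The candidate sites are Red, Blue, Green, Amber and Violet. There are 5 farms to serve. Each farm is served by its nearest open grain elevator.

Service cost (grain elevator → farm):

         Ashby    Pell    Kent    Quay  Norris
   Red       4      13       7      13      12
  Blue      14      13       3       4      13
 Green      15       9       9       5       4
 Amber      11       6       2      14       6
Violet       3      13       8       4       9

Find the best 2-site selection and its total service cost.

Choose Amber and Violet; total service cost 21.

With exactly 2 open, each farm uses its cheapest among the chosen.
{Amber, Violet}: Ashby→Violet 3, Pell→Amber 6, Kent→Amber 2, Quay→Violet 4, Norris→Amber 6. Service cost 21.
{Green, Amber}: service cost 28
{Green, Violet}: service cost 28
Among all 10 size-2 choices, {Amber, Violet} is lowest.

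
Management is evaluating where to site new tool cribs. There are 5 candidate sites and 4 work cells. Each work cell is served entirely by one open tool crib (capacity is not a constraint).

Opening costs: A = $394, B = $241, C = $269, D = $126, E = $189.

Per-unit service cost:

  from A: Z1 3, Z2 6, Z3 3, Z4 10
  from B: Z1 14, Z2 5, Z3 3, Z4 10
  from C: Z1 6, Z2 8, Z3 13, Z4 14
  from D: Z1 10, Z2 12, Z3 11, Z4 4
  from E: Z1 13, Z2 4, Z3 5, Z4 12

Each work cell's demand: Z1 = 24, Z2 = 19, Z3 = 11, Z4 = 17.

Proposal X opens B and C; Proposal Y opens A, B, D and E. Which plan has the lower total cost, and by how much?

Proposal X: {B, C}: Z1→C 6·24=144, Z2→B 5·19=95, Z3→B 3·11=33, Z4→B 10·17=170. Service 442; fixed 510; total 952.
Proposal Y: {A, B, D, E}: Z1→A 3·24=72, Z2→E 4·19=76, Z3→A 3·11=33, Z4→D 4·17=68. Service 249; fixed 950; total 1199.
Difference: |952 − 1199| = 247.

Proposal X is cheaper by 247.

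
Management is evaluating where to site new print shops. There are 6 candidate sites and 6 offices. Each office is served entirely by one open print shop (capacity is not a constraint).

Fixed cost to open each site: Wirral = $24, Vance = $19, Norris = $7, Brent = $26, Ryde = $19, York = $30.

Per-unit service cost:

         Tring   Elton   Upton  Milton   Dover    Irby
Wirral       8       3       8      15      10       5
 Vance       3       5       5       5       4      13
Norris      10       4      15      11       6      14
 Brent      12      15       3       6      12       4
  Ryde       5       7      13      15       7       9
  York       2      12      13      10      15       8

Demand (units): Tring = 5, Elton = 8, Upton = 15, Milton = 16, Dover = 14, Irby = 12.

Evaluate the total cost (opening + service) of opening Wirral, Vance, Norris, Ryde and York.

Total cost: 404

Each office is assigned to its cheapest site among the open ones.
{Wirral, Vance, Norris, Ryde, York}: Tring→York 2·5=10, Elton→Wirral 3·8=24, Upton→Vance 5·15=75, Milton→Vance 5·16=80, Dover→Vance 4·14=56, Irby→Wirral 5·12=60. Service 305; fixed 99; total 404.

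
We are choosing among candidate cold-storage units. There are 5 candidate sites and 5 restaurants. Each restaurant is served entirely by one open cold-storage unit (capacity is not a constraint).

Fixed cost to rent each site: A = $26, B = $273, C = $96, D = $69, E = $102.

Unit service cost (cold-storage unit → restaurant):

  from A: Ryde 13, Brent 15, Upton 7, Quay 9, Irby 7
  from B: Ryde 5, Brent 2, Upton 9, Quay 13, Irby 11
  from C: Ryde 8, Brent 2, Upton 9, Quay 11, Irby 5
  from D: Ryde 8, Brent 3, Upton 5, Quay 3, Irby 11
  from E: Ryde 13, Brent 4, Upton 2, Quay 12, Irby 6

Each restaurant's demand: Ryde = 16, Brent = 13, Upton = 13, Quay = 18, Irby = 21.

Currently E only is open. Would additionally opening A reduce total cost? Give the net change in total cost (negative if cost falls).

Current service cost with {E}: 628.
Adding A: each restaurant re-picks its cheapest; new service cost 574, saving 54.
Extra fixed cost: 26. Net change = 26 − 54 = -28.
(Totals: 730 → 702.)

Yes — net change −28 (cost falls by 28).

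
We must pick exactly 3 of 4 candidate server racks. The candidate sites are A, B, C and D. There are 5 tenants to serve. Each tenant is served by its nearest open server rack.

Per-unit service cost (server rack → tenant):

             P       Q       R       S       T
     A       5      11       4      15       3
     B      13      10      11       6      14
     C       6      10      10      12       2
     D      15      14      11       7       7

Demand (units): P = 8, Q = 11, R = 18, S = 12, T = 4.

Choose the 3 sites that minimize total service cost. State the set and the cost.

With exactly 3 open, each tenant uses its cheapest among the chosen.
{A, B, C}: P→A 5·8=40, Q→B 10·11=110, R→A 4·18=72, S→B 6·12=72, T→C 2·4=8. Service cost 302.
{A, B, D}: service cost 306
{A, C, D}: service cost 314
Among all 4 size-3 choices, {A, B, C} is lowest.

Choose A, B and C; total service cost 302.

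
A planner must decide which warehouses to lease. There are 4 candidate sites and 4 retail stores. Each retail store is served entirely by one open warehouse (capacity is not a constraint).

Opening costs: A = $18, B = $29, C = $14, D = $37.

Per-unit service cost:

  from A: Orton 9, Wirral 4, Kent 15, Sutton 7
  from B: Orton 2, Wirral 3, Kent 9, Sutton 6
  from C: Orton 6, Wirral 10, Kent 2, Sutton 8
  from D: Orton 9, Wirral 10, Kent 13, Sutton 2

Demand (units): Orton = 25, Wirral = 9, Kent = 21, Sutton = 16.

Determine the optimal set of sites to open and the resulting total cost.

For any fixed open set, each retail store goes to its cheapest open site; total = fixed + service.
{B, C, D}: Orton→B 2·25=50, Wirral→B 3·9=27, Kent→C 2·21=42, Sutton→D 2·16=32. Service 151; fixed 80; total 231.
{A, B, C, D}: Orton→B 2·25=50, Wirral→B 3·9=27, Kent→C 2·21=42, Sutton→D 2·16=32. Service 151; fixed 98; total 249.
{B, C}: service 215 + fixed 43 = 258
{C}: service 410 + fixed 14 = 424
(All 15 nonempty subsets were checked; B, C and D is lowest.)

Open B, C and D; minimum total cost 231.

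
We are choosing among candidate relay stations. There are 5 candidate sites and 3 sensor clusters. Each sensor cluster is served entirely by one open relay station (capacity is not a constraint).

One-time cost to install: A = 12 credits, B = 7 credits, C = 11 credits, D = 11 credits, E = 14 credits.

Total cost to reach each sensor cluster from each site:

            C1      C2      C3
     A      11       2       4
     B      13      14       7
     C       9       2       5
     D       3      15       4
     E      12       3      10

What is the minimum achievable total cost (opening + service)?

Minimum total cost: 27

For any fixed open set, each sensor cluster goes to its cheapest open site; total = fixed + service.
{C}: C1→C 9, C2→C 2, C3→C 5. Service 16; fixed 11; total 27.
{A}: service 17 + fixed 12 = 29
{C, D}: C1→D 3, C2→C 2, C3→D 4. Service 9; fixed 22; total 31.
{A, B, C, D, E}: service 9 + fixed 55 = 64
No other subset beats 27.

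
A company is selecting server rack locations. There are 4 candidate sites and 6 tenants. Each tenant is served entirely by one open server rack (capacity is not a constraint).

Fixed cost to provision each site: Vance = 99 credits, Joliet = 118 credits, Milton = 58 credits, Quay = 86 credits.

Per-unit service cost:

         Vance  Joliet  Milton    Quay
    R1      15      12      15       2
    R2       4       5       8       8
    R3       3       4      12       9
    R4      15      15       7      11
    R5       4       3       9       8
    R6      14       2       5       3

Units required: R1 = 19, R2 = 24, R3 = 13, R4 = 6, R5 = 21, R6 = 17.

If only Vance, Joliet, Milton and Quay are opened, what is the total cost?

Total cost: 673

Each tenant is assigned to its cheapest site among the open ones.
{Vance, Joliet, Milton, Quay}: R1→Quay 2·19=38, R2→Vance 4·24=96, R3→Vance 3·13=39, R4→Milton 7·6=42, R5→Joliet 3·21=63, R6→Joliet 2·17=34. Service 312; fixed 361; total 673.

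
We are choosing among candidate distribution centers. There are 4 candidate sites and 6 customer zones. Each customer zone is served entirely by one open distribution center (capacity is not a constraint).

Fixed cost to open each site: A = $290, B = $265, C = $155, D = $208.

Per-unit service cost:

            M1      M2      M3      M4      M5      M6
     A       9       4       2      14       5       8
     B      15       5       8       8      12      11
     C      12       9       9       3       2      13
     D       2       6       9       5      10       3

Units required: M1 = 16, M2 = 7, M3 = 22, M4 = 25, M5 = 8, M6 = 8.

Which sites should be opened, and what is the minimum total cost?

Open D only; minimum total cost 709.

For any fixed open set, each customer zone goes to its cheapest open site; total = fixed + service.
{D}: M1→D 2·16=32, M2→D 6·7=42, M3→D 9·22=198, M4→D 5·25=125, M5→D 10·8=80, M6→D 3·8=24. Service 501; fixed 208; total 709.
{C, D}: M1→D 2·16=32, M2→D 6·7=42, M3→C 9·22=198, M4→C 3·25=75, M5→C 2·8=16, M6→D 3·8=24. Service 387; fixed 363; total 750.
{A, D}: service 293 + fixed 498 = 791
{A, B, C, D}: service 219 + fixed 918 = 1137
(All 15 nonempty subsets were checked; D only is lowest.)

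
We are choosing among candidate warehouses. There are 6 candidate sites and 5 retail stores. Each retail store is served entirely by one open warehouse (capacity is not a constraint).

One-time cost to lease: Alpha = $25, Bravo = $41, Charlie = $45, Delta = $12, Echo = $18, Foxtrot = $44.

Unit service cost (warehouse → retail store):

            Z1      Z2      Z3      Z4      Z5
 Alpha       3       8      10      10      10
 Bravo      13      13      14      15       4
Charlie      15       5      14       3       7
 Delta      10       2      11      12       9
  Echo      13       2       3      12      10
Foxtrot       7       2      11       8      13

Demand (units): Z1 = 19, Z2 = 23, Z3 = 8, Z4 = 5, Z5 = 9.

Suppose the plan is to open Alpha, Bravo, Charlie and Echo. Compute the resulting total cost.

Each retail store is assigned to its cheapest site among the open ones.
{Alpha, Bravo, Charlie, Echo}: Z1→Alpha 3·19=57, Z2→Echo 2·23=46, Z3→Echo 3·8=24, Z4→Charlie 3·5=15, Z5→Bravo 4·9=36. Service 178; fixed 129; total 307.

Total cost: 307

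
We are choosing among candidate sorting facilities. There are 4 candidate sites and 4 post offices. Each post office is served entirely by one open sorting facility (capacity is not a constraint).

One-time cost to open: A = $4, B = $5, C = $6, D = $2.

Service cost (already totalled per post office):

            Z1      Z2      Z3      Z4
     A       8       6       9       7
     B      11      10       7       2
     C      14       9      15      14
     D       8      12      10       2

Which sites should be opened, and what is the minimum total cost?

For any fixed open set, each post office goes to its cheapest open site; total = fixed + service.
{A, D}: Z1→A 8, Z2→A 6, Z3→A 9, Z4→D 2. Service 25; fixed 6; total 31.
{A, B}: Z1→A 8, Z2→A 6, Z3→B 7, Z4→B 2. Service 23; fixed 9; total 32.
{A}: Z1→A 8, Z2→A 6, Z3→A 9, Z4→A 7. Service 30; fixed 4; total 34.
{A, B, C, D}: service 23 + fixed 17 = 40
(All 15 nonempty subsets were checked; A and D is lowest.)

Open A and D; minimum total cost 31.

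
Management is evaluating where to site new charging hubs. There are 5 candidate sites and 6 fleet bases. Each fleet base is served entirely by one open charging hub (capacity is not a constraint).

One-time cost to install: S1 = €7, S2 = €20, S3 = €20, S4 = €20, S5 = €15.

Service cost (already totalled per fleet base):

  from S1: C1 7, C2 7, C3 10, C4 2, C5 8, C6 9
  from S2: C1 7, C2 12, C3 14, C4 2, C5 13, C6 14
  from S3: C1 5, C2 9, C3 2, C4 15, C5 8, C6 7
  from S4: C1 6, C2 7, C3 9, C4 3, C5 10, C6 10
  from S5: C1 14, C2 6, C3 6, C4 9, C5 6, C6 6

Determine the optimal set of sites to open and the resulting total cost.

For any fixed open set, each fleet base goes to its cheapest open site; total = fixed + service.
{S1}: C1→S1 7, C2→S1 7, C3→S1 10, C4→S1 2, C5→S1 8, C6→S1 9. Service 43; fixed 7; total 50.
{S1, S5}: C1→S1 7, C2→S5 6, C3→S5 6, C4→S1 2, C5→S5 6, C6→S5 6. Service 33; fixed 22; total 55.
{S1, S3}: C1→S3 5, C2→S1 7, C3→S3 2, C4→S1 2, C5→S1 8, C6→S3 7. Service 31; fixed 27; total 58.
{S1, S2, S3, S4, S5}: C1→S3 5, C2→S5 6, C3→S3 2, C4→S1 2, C5→S5 6, C6→S5 6. Service 27; fixed 82; total 109.
No other subset beats 50.

Open S1 only; minimum total cost 50.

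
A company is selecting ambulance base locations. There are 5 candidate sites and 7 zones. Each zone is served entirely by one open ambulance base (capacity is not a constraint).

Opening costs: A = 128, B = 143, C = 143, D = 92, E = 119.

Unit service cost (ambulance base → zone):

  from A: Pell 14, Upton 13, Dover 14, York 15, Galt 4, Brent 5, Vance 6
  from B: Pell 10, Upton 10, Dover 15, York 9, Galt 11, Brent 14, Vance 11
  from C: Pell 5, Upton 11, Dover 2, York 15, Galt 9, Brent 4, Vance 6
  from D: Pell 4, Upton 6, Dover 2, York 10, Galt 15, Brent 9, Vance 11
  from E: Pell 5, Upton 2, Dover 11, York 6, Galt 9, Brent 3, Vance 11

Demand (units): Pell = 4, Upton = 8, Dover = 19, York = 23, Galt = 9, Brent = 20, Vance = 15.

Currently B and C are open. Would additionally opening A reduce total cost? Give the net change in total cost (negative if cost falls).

Current service cost with {B, C}: 596.
Adding A: each zone re-picks its cheapest; new service cost 551, saving 45.
Extra fixed cost: 128. Net change = 128 − 45 = 83.
(Totals: 882 → 965.)

No — net change +83 (cost rises by 83).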